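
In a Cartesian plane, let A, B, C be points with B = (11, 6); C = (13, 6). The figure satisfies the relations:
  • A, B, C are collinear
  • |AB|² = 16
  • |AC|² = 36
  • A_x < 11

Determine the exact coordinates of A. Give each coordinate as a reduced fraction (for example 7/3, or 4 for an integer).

A = (7, 6)

1. A_x = 7  [[A, B, C are collinear ⇒ 2y-12=0] ∩ [|A−(11, 6)|²=16]]
2. A_y = 6  [[A, B, C are collinear ⇒ 2y-12=0] ∩ [|A−(11, 6)|²=16]]
   so A = (7, 6)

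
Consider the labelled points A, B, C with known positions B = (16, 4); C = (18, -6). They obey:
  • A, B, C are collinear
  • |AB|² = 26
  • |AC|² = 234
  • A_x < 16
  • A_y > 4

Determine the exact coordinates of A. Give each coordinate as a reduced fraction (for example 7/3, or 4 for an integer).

A = (15, 9)

1. A_x = 15  [[A, B, C are collinear ⇒ 10x+2y-168=0] ∩ [|A−(16, 4)|²=26]]
2. A_y = 9  [[A, B, C are collinear ⇒ 10x+2y-168=0] ∩ [|A−(16, 4)|²=26]]
   so A = (15, 9)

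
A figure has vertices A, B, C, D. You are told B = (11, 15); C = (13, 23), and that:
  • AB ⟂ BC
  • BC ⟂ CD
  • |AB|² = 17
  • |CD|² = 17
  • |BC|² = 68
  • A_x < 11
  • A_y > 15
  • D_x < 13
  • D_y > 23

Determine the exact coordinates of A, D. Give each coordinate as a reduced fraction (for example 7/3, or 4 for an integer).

1. A_x = 7  [[AB ⟂ BC ⇒ -2x-8y+142=0] ∩ [|A−(11, 15)|²=17]]
2. A_y = 16  [[AB ⟂ BC ⇒ -2x-8y+142=0] ∩ [|A−(11, 15)|²=17]]
   so A = (7, 16)
3. D_x = 9  [[BC ⟂ CD ⇒ 2x+8y-210=0] ∩ [|D−(13, 23)|²=17]]
4. D_y = 24  [[BC ⟂ CD ⇒ 2x+8y-210=0] ∩ [|D−(13, 23)|²=17]]
   so D = (9, 24)

A = (7, 16)
D = (9, 24)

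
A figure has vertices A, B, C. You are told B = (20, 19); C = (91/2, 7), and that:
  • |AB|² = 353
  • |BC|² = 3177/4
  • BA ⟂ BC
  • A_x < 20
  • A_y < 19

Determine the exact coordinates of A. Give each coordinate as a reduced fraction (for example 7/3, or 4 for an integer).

1. A_x = 12  [[BA ⟂ BC ⇒ 51/2x-12y-282=0] ∩ [|A−(20, 19)|²=353]]
2. A_y = 2  [[BA ⟂ BC ⇒ 51/2x-12y-282=0] ∩ [|A−(20, 19)|²=353]]
   so A = (12, 2)

A = (12, 2)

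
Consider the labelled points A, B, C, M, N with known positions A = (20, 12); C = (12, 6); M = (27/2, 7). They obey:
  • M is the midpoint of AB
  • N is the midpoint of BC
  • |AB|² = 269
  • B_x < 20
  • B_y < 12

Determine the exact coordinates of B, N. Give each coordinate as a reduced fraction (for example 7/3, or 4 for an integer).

B = (7, 2)
N = (19/2, 4)

1. B_x = 7  [B = 2·M−A = 2·(27/2, 7)−(20, 12)]
2. B_y = 2  [B = 2·M−A = 2·(27/2, 7)−(20, 12)]
   so B = (7, 2)
3. N_x = 19/2  [2·N = B+C = (7, 2)+(12, 6)]
4. N_y = 4  [2·N = B+C = (7, 2)+(12, 6)]
   so N = (19/2, 4)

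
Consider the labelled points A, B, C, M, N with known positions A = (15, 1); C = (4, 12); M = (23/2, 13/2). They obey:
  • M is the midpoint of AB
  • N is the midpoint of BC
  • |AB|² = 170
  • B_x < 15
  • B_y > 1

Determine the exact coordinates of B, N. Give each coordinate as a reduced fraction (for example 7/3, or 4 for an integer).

B = (8, 12)
N = (6, 12)

1. B_x = 8  [B = 2·M−A = 2·(23/2, 13/2)−(15, 1)]
2. B_y = 12  [B = 2·M−A = 2·(23/2, 13/2)−(15, 1)]
   so B = (8, 12)
3. N_x = 6  [2·N = B+C = (8, 12)+(4, 12)]
4. N_y = 12  [2·N = B+C = (8, 12)+(4, 12)]
   so N = (6, 12)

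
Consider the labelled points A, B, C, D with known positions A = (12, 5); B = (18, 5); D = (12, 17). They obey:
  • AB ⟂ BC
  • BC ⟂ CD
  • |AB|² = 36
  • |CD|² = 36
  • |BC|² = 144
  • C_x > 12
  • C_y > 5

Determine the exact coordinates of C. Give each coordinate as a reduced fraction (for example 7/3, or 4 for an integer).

C = (18, 17)

1. C_x = 18  [[AB ⟂ BC ⇒ 6x-108=0] ∩ [|C−(12, 17)|²=36]]
2. C_y = 17  [[AB ⟂ BC ⇒ 6x-108=0] ∩ [|C−(12, 17)|²=36]]
   so C = (18, 17)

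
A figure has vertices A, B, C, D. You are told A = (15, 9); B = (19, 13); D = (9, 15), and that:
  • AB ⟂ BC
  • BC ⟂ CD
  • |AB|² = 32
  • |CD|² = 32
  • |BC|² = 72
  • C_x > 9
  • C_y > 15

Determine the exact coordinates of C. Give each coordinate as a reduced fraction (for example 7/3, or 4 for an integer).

1. C_x = 13  [[AB ⟂ BC ⇒ 4x+4y-128=0] ∩ [|C−(9, 15)|²=32]]
2. C_y = 19  [[AB ⟂ BC ⇒ 4x+4y-128=0] ∩ [|C−(9, 15)|²=32]]
   so C = (13, 19)

C = (13, 19)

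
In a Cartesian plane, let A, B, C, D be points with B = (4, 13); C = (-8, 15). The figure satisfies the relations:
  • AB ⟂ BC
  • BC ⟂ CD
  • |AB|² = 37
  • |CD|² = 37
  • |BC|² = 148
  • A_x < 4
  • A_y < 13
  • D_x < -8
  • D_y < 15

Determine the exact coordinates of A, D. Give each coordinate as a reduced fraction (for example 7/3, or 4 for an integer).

A = (3, 7)
D = (-9, 9)

1. A_x = 3  [[AB ⟂ BC ⇒ 12x-2y-22=0] ∩ [|A−(4, 13)|²=37]]
2. A_y = 7  [[AB ⟂ BC ⇒ 12x-2y-22=0] ∩ [|A−(4, 13)|²=37]]
   so A = (3, 7)
3. D_x = -9  [[BC ⟂ CD ⇒ -12x+2y-126=0] ∩ [|D−(-8, 15)|²=37]]
4. D_y = 9  [[BC ⟂ CD ⇒ -12x+2y-126=0] ∩ [|D−(-8, 15)|²=37]]
   so D = (-9, 9)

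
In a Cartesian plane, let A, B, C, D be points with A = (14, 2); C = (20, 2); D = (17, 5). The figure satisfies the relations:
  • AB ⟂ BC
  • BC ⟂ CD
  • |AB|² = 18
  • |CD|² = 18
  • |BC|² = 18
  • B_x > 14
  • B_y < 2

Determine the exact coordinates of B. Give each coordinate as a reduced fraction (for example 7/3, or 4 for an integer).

1. B_x = 17  [[BC ⟂ CD ⇒ 3x-3y-54=0] ∩ [|B−(14, 2)|²=18]]
2. B_y = -1  [[BC ⟂ CD ⇒ 3x-3y-54=0] ∩ [|B−(14, 2)|²=18]]
   so B = (17, -1)

B = (17, -1)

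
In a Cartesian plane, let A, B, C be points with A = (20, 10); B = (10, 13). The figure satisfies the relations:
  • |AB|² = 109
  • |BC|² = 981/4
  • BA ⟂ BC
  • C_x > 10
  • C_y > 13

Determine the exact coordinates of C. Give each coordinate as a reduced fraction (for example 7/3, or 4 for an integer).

C = (29/2, 28)

1. C_x = 29/2  [[BA ⟂ BC ⇒ 10x-3y-61=0] ∩ [|C−(10, 13)|²=981/4]]
2. C_y = 28  [[BA ⟂ BC ⇒ 10x-3y-61=0] ∩ [|C−(10, 13)|²=981/4]]
   so C = (29/2, 28)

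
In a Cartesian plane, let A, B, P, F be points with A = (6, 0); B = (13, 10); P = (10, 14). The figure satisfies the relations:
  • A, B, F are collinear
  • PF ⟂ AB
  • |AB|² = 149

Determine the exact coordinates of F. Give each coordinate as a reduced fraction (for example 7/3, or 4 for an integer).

F = (2070/149, 1680/149)

1. F_x = 2070/149  [[A, B, F are collinear ⇒ -10x+7y+60=0] ∩ [PF ⟂ AB ⇒ 7x+10y-210=0]]
2. F_y = 1680/149  [[A, B, F are collinear ⇒ -10x+7y+60=0] ∩ [PF ⟂ AB ⇒ 7x+10y-210=0]]
   so F = (2070/149, 1680/149)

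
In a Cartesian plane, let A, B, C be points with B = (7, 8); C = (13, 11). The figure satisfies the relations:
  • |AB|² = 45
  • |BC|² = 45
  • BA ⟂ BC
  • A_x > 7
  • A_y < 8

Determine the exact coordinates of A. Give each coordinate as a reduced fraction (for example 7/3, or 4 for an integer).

A = (10, 2)

1. A_x = 10  [[BA ⟂ BC ⇒ 6x+3y-66=0] ∩ [|A−(7, 8)|²=45]]
2. A_y = 2  [[BA ⟂ BC ⇒ 6x+3y-66=0] ∩ [|A−(7, 8)|²=45]]
   so A = (10, 2)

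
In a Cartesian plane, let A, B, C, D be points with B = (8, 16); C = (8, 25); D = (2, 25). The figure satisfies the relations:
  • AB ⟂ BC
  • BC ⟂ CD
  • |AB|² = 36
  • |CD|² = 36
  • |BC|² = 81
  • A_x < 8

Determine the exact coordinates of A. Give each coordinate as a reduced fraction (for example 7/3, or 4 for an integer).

1. A_x = 2  [[AB ⟂ BC ⇒ -9y+144=0] ∩ [|A−(8, 16)|²=36]]
2. A_y = 16  [[AB ⟂ BC ⇒ -9y+144=0] ∩ [|A−(8, 16)|²=36]]
   so A = (2, 16)

A = (2, 16)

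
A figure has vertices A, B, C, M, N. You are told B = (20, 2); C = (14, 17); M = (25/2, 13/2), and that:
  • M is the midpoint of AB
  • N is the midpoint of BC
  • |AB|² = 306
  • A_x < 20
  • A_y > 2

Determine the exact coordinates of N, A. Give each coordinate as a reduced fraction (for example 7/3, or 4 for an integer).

1. A_x = 5  [A = 2·M−B = 2·(25/2, 13/2)−(20, 2)]
2. A_y = 11  [A = 2·M−B = 2·(25/2, 13/2)−(20, 2)]
   so A = (5, 11)
3. N_x = 17  [2·N = B+C = (20, 2)+(14, 17)]
4. N_y = 19/2  [2·N = B+C = (20, 2)+(14, 17)]
   so N = (17, 19/2)

N = (17, 19/2)
A = (5, 11)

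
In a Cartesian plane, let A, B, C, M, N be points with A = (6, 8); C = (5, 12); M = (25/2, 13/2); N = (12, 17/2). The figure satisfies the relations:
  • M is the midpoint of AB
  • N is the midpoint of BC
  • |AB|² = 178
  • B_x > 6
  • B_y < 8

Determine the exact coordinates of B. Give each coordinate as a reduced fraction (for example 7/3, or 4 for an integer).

1. B_x = 19  [B = 2·M−A = 2·(25/2, 13/2)−(6, 8)]
2. B_y = 5  [B = 2·M−A = 2·(25/2, 13/2)−(6, 8)]
   so B = (19, 5)

B = (19, 5)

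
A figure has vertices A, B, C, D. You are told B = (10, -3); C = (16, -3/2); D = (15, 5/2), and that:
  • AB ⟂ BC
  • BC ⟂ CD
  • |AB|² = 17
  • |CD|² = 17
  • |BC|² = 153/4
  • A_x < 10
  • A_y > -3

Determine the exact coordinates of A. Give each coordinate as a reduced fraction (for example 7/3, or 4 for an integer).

1. A_x = 9  [[AB ⟂ BC ⇒ -6x-3/2y+111/2=0] ∩ [|A−(10, -3)|²=17]]
2. A_y = 1  [[AB ⟂ BC ⇒ -6x-3/2y+111/2=0] ∩ [|A−(10, -3)|²=17]]
   so A = (9, 1)

A = (9, 1)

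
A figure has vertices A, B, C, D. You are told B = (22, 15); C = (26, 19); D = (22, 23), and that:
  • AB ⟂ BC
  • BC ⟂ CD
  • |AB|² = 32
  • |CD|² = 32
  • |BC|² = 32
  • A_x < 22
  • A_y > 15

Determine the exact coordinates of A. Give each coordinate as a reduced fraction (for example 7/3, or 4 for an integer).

A = (18, 19)

1. A_x = 18  [[AB ⟂ BC ⇒ -4x-4y+148=0] ∩ [|A−(22, 15)|²=32]]
2. A_y = 19  [[AB ⟂ BC ⇒ -4x-4y+148=0] ∩ [|A−(22, 15)|²=32]]
   so A = (18, 19)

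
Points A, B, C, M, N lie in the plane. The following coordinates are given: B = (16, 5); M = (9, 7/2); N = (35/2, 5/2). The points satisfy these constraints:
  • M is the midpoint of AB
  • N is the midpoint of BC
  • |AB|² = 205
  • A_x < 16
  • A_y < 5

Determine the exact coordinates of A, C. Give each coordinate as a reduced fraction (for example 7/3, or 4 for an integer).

A = (2, 2)
C = (19, 0)

1. A_x = 2  [A = 2·M−B = 2·(9, 7/2)−(16, 5)]
2. A_y = 2  [A = 2·M−B = 2·(9, 7/2)−(16, 5)]
   so A = (2, 2)
3. C_x = 19  [C = 2·N−B = 2·(35/2, 5/2)−(16, 5)]
4. C_y = 0  [C = 2·N−B = 2·(35/2, 5/2)−(16, 5)]
   so C = (19, 0)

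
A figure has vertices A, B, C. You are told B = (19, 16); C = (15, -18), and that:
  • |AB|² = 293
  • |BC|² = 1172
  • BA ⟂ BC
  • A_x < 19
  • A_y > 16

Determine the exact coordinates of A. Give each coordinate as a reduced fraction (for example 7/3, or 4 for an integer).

1. A_x = 2  [[BA ⟂ BC ⇒ -4x-34y+620=0] ∩ [|A−(19, 16)|²=293]]
2. A_y = 18  [[BA ⟂ BC ⇒ -4x-34y+620=0] ∩ [|A−(19, 16)|²=293]]
   so A = (2, 18)

A = (2, 18)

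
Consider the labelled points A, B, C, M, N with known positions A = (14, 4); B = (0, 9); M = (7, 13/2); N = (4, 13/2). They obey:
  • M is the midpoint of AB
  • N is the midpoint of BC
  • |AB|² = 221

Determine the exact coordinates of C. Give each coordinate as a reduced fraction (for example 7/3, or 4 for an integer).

1. C_x = 8  [C = 2·N−B = 2·(4, 13/2)−(0, 9)]
2. C_y = 4  [C = 2·N−B = 2·(4, 13/2)−(0, 9)]
   so C = (8, 4)

C = (8, 4)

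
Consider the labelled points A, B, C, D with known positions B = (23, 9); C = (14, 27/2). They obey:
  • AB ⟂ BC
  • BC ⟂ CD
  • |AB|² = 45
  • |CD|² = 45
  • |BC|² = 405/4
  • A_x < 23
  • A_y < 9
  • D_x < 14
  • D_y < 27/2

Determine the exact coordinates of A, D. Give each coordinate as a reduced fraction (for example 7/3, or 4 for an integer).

1. A_x = 20  [[AB ⟂ BC ⇒ 9x-9/2y-333/2=0] ∩ [|A−(23, 9)|²=45]]
2. A_y = 3  [[AB ⟂ BC ⇒ 9x-9/2y-333/2=0] ∩ [|A−(23, 9)|²=45]]
   so A = (20, 3)
3. D_x = 11  [[BC ⟂ CD ⇒ -9x+9/2y+261/4=0] ∩ [|D−(14, 27/2)|²=45]]
4. D_y = 15/2  [[BC ⟂ CD ⇒ -9x+9/2y+261/4=0] ∩ [|D−(14, 27/2)|²=45]]
   so D = (11, 15/2)

A = (20, 3)
D = (11, 15/2)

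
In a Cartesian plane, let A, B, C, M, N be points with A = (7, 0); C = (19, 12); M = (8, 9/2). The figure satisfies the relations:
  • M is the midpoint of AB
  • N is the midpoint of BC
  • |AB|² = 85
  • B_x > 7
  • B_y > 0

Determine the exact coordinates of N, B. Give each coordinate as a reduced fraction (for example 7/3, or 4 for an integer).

N = (14, 21/2)
B = (9, 9)

1. B_x = 9  [B = 2·M−A = 2·(8, 9/2)−(7, 0)]
2. B_y = 9  [B = 2·M−A = 2·(8, 9/2)−(7, 0)]
   so B = (9, 9)
3. N_x = 14  [2·N = B+C = (9, 9)+(19, 12)]
4. N_y = 21/2  [2·N = B+C = (9, 9)+(19, 12)]
   so N = (14, 21/2)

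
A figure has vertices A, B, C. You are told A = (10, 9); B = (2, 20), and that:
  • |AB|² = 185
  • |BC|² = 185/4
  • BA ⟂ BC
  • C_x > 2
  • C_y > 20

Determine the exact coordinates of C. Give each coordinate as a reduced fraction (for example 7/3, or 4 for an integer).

C = (15/2, 24)

1. C_x = 15/2  [[BA ⟂ BC ⇒ 8x-11y+204=0] ∩ [|C−(2, 20)|²=185/4]]
2. C_y = 24  [[BA ⟂ BC ⇒ 8x-11y+204=0] ∩ [|C−(2, 20)|²=185/4]]
   so C = (15/2, 24)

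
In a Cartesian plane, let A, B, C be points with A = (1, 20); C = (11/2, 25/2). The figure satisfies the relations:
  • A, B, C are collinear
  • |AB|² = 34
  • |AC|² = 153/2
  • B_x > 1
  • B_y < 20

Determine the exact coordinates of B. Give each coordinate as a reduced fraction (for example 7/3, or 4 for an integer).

B = (4, 15)

1. B_x = 4  [[A, B, C are collinear ⇒ -15/2x-9/2y+195/2=0] ∩ [|B−(1, 20)|²=34]]
2. B_y = 15  [[A, B, C are collinear ⇒ -15/2x-9/2y+195/2=0] ∩ [|B−(1, 20)|²=34]]
   so B = (4, 15)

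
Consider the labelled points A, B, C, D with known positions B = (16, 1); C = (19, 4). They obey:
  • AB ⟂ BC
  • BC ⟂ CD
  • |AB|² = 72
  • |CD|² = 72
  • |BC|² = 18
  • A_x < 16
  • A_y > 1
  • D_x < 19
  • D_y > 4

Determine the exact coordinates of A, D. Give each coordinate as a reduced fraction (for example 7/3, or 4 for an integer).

1. A_x = 10  [[AB ⟂ BC ⇒ -3x-3y+51=0] ∩ [|A−(16, 1)|²=72]]
2. A_y = 7  [[AB ⟂ BC ⇒ -3x-3y+51=0] ∩ [|A−(16, 1)|²=72]]
   so A = (10, 7)
3. D_x = 13  [[BC ⟂ CD ⇒ 3x+3y-69=0] ∩ [|D−(19, 4)|²=72]]
4. D_y = 10  [[BC ⟂ CD ⇒ 3x+3y-69=0] ∩ [|D−(19, 4)|²=72]]
   so D = (13, 10)

A = (10, 7)
D = (13, 10)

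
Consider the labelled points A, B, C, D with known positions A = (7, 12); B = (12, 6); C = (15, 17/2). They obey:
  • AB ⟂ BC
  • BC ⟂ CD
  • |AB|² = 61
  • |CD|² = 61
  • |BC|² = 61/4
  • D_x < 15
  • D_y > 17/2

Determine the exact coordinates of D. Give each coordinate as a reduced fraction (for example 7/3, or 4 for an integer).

1. D_x = 10  [[BC ⟂ CD ⇒ 3x+5/2y-265/4=0] ∩ [|D−(15, 17/2)|²=61]]
2. D_y = 29/2  [[BC ⟂ CD ⇒ 3x+5/2y-265/4=0] ∩ [|D−(15, 17/2)|²=61]]
   so D = (10, 29/2)

D = (10, 29/2)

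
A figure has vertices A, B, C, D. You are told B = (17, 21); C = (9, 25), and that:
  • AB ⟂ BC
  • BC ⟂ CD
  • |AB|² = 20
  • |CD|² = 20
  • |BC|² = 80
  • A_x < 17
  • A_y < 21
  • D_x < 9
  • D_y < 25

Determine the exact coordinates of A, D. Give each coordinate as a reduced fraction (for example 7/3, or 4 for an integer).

1. A_x = 15  [[AB ⟂ BC ⇒ 8x-4y-52=0] ∩ [|A−(17, 21)|²=20]]
2. A_y = 17  [[AB ⟂ BC ⇒ 8x-4y-52=0] ∩ [|A−(17, 21)|²=20]]
   so A = (15, 17)
3. D_x = 7  [[BC ⟂ CD ⇒ -8x+4y-28=0] ∩ [|D−(9, 25)|²=20]]
4. D_y = 21  [[BC ⟂ CD ⇒ -8x+4y-28=0] ∩ [|D−(9, 25)|²=20]]
   so D = (7, 21)

A = (15, 17)
D = (7, 21)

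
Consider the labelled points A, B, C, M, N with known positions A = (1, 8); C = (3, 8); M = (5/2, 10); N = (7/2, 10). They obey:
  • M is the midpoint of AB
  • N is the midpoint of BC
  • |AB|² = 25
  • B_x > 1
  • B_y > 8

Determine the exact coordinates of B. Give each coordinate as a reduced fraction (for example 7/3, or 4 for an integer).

B = (4, 12)

1. B_x = 4  [B = 2·M−A = 2·(5/2, 10)−(1, 8)]
2. B_y = 12  [B = 2·M−A = 2·(5/2, 10)−(1, 8)]
   so B = (4, 12)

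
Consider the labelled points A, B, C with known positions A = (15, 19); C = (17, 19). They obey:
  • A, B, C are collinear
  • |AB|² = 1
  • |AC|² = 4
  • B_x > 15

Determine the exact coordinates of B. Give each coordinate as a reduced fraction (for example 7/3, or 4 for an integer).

1. B_x = 16  [[A, B, C are collinear ⇒ -2y+38=0] ∩ [|B−(15, 19)|²=1]]
2. B_y = 19  [[A, B, C are collinear ⇒ -2y+38=0] ∩ [|B−(15, 19)|²=1]]
   so B = (16, 19)

B = (16, 19)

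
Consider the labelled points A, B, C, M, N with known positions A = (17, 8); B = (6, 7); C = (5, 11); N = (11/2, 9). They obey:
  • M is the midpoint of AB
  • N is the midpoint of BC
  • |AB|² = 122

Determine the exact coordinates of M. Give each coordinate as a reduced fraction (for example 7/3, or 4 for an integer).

M = (23/2, 15/2)

1. M_x = 23/2  [2·M = A+B = (17, 8)+(6, 7)]
2. M_y = 15/2  [2·M = A+B = (17, 8)+(6, 7)]
   so M = (23/2, 15/2)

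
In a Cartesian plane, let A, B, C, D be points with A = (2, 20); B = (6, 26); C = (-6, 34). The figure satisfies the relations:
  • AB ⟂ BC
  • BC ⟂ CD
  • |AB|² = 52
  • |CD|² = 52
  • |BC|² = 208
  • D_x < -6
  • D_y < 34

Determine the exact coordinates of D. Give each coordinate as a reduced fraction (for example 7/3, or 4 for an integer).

1. D_x = -10  [[BC ⟂ CD ⇒ -12x+8y-344=0] ∩ [|D−(-6, 34)|²=52]]
2. D_y = 28  [[BC ⟂ CD ⇒ -12x+8y-344=0] ∩ [|D−(-6, 34)|²=52]]
   so D = (-10, 28)

D = (-10, 28)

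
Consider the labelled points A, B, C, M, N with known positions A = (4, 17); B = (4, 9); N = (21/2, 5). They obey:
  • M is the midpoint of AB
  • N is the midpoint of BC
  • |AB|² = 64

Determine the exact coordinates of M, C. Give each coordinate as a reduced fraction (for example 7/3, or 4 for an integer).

M = (4, 13)
C = (17, 1)

1. M_x = 4  [2·M = A+B = (4, 17)+(4, 9)]
2. M_y = 13  [2·M = A+B = (4, 17)+(4, 9)]
   so M = (4, 13)
3. C_x = 17  [C = 2·N−B = 2·(21/2, 5)−(4, 9)]
4. C_y = 1  [C = 2·N−B = 2·(21/2, 5)−(4, 9)]
   so C = (17, 1)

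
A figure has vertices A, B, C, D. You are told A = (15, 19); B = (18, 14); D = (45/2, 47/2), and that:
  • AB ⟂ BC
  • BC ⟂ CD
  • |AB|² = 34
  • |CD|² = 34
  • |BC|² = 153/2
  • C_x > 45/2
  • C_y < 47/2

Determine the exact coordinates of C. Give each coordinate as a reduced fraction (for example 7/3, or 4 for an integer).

1. C_x = 51/2  [[AB ⟂ BC ⇒ 3x-5y+16=0] ∩ [|C−(45/2, 47/2)|²=34]]
2. C_y = 37/2  [[AB ⟂ BC ⇒ 3x-5y+16=0] ∩ [|C−(45/2, 47/2)|²=34]]
   so C = (51/2, 37/2)

C = (51/2, 37/2)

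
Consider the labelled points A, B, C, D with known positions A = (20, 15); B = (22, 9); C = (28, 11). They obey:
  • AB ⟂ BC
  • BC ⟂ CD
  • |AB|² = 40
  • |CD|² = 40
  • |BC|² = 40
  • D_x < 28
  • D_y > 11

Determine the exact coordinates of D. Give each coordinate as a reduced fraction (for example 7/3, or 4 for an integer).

D = (26, 17)

1. D_x = 26  [[BC ⟂ CD ⇒ 6x+2y-190=0] ∩ [|D−(28, 11)|²=40]]
2. D_y = 17  [[BC ⟂ CD ⇒ 6x+2y-190=0] ∩ [|D−(28, 11)|²=40]]
   so D = (26, 17)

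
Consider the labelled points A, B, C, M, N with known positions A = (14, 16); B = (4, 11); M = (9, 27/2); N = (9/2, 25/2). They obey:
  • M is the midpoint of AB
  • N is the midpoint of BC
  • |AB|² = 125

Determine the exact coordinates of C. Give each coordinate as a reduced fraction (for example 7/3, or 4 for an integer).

C = (5, 14)

1. C_x = 5  [C = 2·N−B = 2·(9/2, 25/2)−(4, 11)]
2. C_y = 14  [C = 2·N−B = 2·(9/2, 25/2)−(4, 11)]
   so C = (5, 14)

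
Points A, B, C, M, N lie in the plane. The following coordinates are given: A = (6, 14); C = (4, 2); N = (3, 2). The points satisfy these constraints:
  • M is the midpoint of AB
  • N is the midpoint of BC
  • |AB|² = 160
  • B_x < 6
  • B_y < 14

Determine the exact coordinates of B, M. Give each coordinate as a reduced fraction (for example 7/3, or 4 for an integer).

B = (2, 2)
M = (4, 8)

1. B_x = 2  [B = 2·N−C = 2·(3, 2)−(4, 2)]
2. B_y = 2  [B = 2·N−C = 2·(3, 2)−(4, 2)]
   so B = (2, 2)
3. M_x = 4  [2·M = A+B = (6, 14)+(2, 2)]
4. M_y = 8  [2·M = A+B = (6, 14)+(2, 2)]
   so M = (4, 8)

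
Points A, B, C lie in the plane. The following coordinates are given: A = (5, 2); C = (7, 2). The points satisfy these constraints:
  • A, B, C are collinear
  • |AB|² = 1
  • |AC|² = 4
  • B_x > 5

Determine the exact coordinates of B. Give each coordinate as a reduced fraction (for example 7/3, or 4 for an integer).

B = (6, 2)

1. B_x = 6  [[A, B, C are collinear ⇒ -2y+4=0] ∩ [|B−(5, 2)|²=1]]
2. B_y = 2  [[A, B, C are collinear ⇒ -2y+4=0] ∩ [|B−(5, 2)|²=1]]
   so B = (6, 2)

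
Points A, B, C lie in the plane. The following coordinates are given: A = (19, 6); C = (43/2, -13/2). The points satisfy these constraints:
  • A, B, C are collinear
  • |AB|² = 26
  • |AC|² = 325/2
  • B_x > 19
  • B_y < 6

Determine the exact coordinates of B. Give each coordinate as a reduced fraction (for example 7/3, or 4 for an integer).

1. B_x = 20  [[A, B, C are collinear ⇒ -25/2x-5/2y+505/2=0] ∩ [|B−(19, 6)|²=26]]
2. B_y = 1  [[A, B, C are collinear ⇒ -25/2x-5/2y+505/2=0] ∩ [|B−(19, 6)|²=26]]
   so B = (20, 1)

B = (20, 1)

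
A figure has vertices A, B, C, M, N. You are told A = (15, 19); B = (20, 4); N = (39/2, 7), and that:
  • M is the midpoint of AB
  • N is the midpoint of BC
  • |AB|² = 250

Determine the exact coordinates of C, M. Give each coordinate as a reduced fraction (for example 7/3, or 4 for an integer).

1. M_x = 35/2  [2·M = A+B = (15, 19)+(20, 4)]
2. M_y = 23/2  [2·M = A+B = (15, 19)+(20, 4)]
   so M = (35/2, 23/2)
3. C_x = 19  [C = 2·N−B = 2·(39/2, 7)−(20, 4)]
4. C_y = 10  [C = 2·N−B = 2·(39/2, 7)−(20, 4)]
   so C = (19, 10)

C = (19, 10)
M = (35/2, 23/2)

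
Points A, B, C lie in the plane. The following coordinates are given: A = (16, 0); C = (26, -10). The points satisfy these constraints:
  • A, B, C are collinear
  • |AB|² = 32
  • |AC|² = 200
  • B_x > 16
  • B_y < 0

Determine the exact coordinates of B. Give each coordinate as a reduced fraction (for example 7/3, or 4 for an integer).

B = (20, -4)

1. B_x = 20  [[A, B, C are collinear ⇒ -10x-10y+160=0] ∩ [|B−(16, 0)|²=32]]
2. B_y = -4  [[A, B, C are collinear ⇒ -10x-10y+160=0] ∩ [|B−(16, 0)|²=32]]
   so B = (20, -4)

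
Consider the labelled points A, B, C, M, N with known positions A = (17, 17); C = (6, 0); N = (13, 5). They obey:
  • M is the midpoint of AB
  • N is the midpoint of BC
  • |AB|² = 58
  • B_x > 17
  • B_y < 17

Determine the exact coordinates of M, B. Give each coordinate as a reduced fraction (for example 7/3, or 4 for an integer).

1. B_x = 20  [B = 2·N−C = 2·(13, 5)−(6, 0)]
2. B_y = 10  [B = 2·N−C = 2·(13, 5)−(6, 0)]
   so B = (20, 10)
3. M_x = 37/2  [2·M = A+B = (17, 17)+(20, 10)]
4. M_y = 27/2  [2·M = A+B = (17, 17)+(20, 10)]
   so M = (37/2, 27/2)

M = (37/2, 27/2)
B = (20, 10)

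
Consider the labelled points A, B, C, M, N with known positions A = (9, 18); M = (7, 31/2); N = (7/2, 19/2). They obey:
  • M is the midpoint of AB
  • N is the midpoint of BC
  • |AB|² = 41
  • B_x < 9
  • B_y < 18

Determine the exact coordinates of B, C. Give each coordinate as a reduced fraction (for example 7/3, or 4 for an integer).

1. B_x = 5  [B = 2·M−A = 2·(7, 31/2)−(9, 18)]
2. B_y = 13  [B = 2·M−A = 2·(7, 31/2)−(9, 18)]
   so B = (5, 13)
3. C_x = 2  [C = 2·N−B = 2·(7/2, 19/2)−(5, 13)]
4. C_y = 6  [C = 2·N−B = 2·(7/2, 19/2)−(5, 13)]
   so C = (2, 6)

B = (5, 13)
C = (2, 6)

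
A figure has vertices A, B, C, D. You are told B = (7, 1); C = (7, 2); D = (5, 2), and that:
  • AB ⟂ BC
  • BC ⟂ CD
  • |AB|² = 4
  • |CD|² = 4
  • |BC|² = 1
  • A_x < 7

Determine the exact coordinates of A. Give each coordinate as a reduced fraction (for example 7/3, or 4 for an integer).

1. A_x = 5  [[AB ⟂ BC ⇒ -1y+1=0] ∩ [|A−(7, 1)|²=4]]
2. A_y = 1  [[AB ⟂ BC ⇒ -1y+1=0] ∩ [|A−(7, 1)|²=4]]
   so A = (5, 1)

A = (5, 1)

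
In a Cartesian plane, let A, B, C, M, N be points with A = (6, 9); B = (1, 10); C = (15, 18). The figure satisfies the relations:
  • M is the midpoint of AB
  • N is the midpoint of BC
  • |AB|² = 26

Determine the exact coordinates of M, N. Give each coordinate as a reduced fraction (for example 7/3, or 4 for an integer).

1. M_x = 7/2  [2·M = A+B = (6, 9)+(1, 10)]
2. M_y = 19/2  [2·M = A+B = (6, 9)+(1, 10)]
   so M = (7/2, 19/2)
3. N_x = 8  [2·N = B+C = (1, 10)+(15, 18)]
4. N_y = 14  [2·N = B+C = (1, 10)+(15, 18)]
   so N = (8, 14)

M = (7/2, 19/2)
N = (8, 14)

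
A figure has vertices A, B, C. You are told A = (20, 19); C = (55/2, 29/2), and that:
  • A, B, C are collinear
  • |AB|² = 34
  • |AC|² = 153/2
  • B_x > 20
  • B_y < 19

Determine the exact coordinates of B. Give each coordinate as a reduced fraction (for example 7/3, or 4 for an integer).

B = (25, 16)

1. B_x = 25  [[A, B, C are collinear ⇒ -9/2x-15/2y+465/2=0] ∩ [|B−(20, 19)|²=34]]
2. B_y = 16  [[A, B, C are collinear ⇒ -9/2x-15/2y+465/2=0] ∩ [|B−(20, 19)|²=34]]
   so B = (25, 16)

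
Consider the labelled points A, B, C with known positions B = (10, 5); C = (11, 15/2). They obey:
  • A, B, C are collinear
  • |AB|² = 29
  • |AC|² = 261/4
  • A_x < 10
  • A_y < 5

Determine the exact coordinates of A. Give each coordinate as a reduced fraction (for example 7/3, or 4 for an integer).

A = (8, 0)

1. A_x = 8  [[A, B, C are collinear ⇒ -5/2x+1y+20=0] ∩ [|A−(10, 5)|²=29]]
2. A_y = 0  [[A, B, C are collinear ⇒ -5/2x+1y+20=0] ∩ [|A−(10, 5)|²=29]]
   so A = (8, 0)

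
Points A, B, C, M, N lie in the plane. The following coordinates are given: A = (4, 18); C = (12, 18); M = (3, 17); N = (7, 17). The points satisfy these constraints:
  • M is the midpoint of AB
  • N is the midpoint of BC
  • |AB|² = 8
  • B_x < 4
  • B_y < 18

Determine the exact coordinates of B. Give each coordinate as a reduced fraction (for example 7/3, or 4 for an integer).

B = (2, 16)

1. B_x = 2  [B = 2·M−A = 2·(3, 17)−(4, 18)]
2. B_y = 16  [B = 2·M−A = 2·(3, 17)−(4, 18)]
   so B = (2, 16)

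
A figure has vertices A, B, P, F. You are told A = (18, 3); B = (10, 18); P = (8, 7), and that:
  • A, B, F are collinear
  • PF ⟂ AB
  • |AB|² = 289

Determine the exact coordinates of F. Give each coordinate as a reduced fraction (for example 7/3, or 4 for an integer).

F = (4082/289, 2967/289)

1. F_x = 4082/289  [[A, B, F are collinear ⇒ -15x-8y+294=0] ∩ [PF ⟂ AB ⇒ -8x+15y-41=0]]
2. F_y = 2967/289  [[A, B, F are collinear ⇒ -15x-8y+294=0] ∩ [PF ⟂ AB ⇒ -8x+15y-41=0]]
   so F = (4082/289, 2967/289)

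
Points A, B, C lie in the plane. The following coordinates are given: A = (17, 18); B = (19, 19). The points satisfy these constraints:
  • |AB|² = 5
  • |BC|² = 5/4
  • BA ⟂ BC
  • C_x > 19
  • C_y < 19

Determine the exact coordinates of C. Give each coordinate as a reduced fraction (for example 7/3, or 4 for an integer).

1. C_x = 39/2  [[BA ⟂ BC ⇒ -2x-1y+57=0] ∩ [|C−(19, 19)|²=5/4]]
2. C_y = 18  [[BA ⟂ BC ⇒ -2x-1y+57=0] ∩ [|C−(19, 19)|²=5/4]]
   so C = (39/2, 18)

C = (39/2, 18)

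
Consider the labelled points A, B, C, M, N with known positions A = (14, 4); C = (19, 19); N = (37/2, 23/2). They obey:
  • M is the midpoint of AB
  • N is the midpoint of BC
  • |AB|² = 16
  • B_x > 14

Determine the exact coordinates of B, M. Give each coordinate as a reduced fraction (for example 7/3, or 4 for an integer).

1. B_x = 18  [B = 2·N−C = 2·(37/2, 23/2)−(19, 19)]
2. B_y = 4  [B = 2·N−C = 2·(37/2, 23/2)−(19, 19)]
   so B = (18, 4)
3. M_x = 16  [2·M = A+B = (14, 4)+(18, 4)]
4. M_y = 4  [2·M = A+B = (14, 4)+(18, 4)]
   so M = (16, 4)

B = (18, 4)
M = (16, 4)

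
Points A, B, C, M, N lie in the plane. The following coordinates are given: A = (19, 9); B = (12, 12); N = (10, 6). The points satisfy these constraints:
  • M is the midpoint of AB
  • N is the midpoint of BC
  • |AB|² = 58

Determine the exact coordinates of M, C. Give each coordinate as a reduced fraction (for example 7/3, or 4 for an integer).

M = (31/2, 21/2)
C = (8, 0)

1. M_x = 31/2  [2·M = A+B = (19, 9)+(12, 12)]
2. M_y = 21/2  [2·M = A+B = (19, 9)+(12, 12)]
   so M = (31/2, 21/2)
3. C_x = 8  [C = 2·N−B = 2·(10, 6)−(12, 12)]
4. C_y = 0  [C = 2·N−B = 2·(10, 6)−(12, 12)]
   so C = (8, 0)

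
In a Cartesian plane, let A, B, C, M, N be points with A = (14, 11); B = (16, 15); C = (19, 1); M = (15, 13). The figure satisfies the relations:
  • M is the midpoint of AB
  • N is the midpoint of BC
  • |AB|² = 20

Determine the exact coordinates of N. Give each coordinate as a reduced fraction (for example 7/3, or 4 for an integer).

N = (35/2, 8)

1. N_x = 35/2  [2·N = B+C = (16, 15)+(19, 1)]
2. N_y = 8  [2·N = B+C = (16, 15)+(19, 1)]
   so N = (35/2, 8)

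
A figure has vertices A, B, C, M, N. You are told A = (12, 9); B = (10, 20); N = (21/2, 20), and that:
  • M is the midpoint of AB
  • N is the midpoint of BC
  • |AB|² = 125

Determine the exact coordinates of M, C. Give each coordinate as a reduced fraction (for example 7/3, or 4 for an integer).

M = (11, 29/2)
C = (11, 20)

1. M_x = 11  [2·M = A+B = (12, 9)+(10, 20)]
2. M_y = 29/2  [2·M = A+B = (12, 9)+(10, 20)]
   so M = (11, 29/2)
3. C_x = 11  [C = 2·N−B = 2·(21/2, 20)−(10, 20)]
4. C_y = 20  [C = 2·N−B = 2·(21/2, 20)−(10, 20)]
   so C = (11, 20)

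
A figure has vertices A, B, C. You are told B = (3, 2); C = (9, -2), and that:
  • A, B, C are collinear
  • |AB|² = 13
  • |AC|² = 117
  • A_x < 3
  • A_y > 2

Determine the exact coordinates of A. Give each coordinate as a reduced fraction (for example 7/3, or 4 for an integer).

A = (0, 4)

1. A_x = 0  [[A, B, C are collinear ⇒ 4x+6y-24=0] ∩ [|A−(3, 2)|²=13]]
2. A_y = 4  [[A, B, C are collinear ⇒ 4x+6y-24=0] ∩ [|A−(3, 2)|²=13]]
   so A = (0, 4)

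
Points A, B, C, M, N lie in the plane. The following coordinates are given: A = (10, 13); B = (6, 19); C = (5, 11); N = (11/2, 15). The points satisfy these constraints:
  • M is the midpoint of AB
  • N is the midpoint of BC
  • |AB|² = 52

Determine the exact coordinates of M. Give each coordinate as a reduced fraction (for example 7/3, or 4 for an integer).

M = (8, 16)

1. M_x = 8  [2·M = A+B = (10, 13)+(6, 19)]
2. M_y = 16  [2·M = A+B = (10, 13)+(6, 19)]
   so M = (8, 16)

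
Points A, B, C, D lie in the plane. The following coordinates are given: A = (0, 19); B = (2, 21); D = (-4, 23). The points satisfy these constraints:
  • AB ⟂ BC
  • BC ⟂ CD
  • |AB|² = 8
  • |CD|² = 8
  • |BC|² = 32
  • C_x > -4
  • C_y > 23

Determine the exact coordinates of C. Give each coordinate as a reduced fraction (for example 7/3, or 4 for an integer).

C = (-2, 25)

1. C_x = -2  [[AB ⟂ BC ⇒ 2x+2y-46=0] ∩ [|C−(-4, 23)|²=8]]
2. C_y = 25  [[AB ⟂ BC ⇒ 2x+2y-46=0] ∩ [|C−(-4, 23)|²=8]]
   so C = (-2, 25)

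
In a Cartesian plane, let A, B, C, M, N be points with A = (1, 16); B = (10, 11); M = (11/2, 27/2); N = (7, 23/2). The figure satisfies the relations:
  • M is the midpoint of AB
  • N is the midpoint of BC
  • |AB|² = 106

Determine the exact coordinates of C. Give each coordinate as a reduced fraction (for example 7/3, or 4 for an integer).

C = (4, 12)

1. C_x = 4  [C = 2·N−B = 2·(7, 23/2)−(10, 11)]
2. C_y = 12  [C = 2·N−B = 2·(7, 23/2)−(10, 11)]
   so C = (4, 12)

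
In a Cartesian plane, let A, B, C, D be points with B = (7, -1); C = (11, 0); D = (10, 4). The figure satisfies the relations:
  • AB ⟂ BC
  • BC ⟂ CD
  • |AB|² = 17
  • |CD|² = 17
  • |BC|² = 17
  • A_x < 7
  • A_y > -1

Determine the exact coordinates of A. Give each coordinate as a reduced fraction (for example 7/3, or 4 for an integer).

1. A_x = 6  [[AB ⟂ BC ⇒ -4x-1y+27=0] ∩ [|A−(7, -1)|²=17]]
2. A_y = 3  [[AB ⟂ BC ⇒ -4x-1y+27=0] ∩ [|A−(7, -1)|²=17]]
   so A = (6, 3)

A = (6, 3)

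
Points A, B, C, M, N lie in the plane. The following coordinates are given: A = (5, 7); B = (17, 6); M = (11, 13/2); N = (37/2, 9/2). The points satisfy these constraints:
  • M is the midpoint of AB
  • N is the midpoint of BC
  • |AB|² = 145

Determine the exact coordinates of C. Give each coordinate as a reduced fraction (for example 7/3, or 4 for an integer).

1. C_x = 20  [C = 2·N−B = 2·(37/2, 9/2)−(17, 6)]
2. C_y = 3  [C = 2·N−B = 2·(37/2, 9/2)−(17, 6)]
   so C = (20, 3)

C = (20, 3)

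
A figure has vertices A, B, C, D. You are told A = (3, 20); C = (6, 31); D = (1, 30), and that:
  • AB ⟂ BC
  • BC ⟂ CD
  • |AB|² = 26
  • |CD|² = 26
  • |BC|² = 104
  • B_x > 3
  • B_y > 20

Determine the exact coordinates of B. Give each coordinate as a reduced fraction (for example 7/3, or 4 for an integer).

B = (8, 21)

1. B_x = 8  [[BC ⟂ CD ⇒ 5x+1y-61=0] ∩ [|B−(3, 20)|²=26]]
2. B_y = 21  [[BC ⟂ CD ⇒ 5x+1y-61=0] ∩ [|B−(3, 20)|²=26]]
   so B = (8, 21)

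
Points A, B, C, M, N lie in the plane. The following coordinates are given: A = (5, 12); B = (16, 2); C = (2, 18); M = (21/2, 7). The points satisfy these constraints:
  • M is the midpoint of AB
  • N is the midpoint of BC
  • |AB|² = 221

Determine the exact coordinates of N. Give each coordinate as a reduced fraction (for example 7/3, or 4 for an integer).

1. N_x = 9  [2·N = B+C = (16, 2)+(2, 18)]
2. N_y = 10  [2·N = B+C = (16, 2)+(2, 18)]
   so N = (9, 10)

N = (9, 10)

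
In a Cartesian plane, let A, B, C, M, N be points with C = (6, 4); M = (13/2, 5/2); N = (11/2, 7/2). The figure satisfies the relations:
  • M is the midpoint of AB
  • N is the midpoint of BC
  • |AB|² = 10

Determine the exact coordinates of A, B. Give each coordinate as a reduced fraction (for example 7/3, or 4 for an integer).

A = (8, 2)
B = (5, 3)

1. B_x = 5  [B = 2·N−C = 2·(11/2, 7/2)−(6, 4)]
2. B_y = 3  [B = 2·N−C = 2·(11/2, 7/2)−(6, 4)]
   so B = (5, 3)
3. A_x = 8  [A = 2·M−B = 2·(13/2, 5/2)−(5, 3)]
4. A_y = 2  [A = 2·M−B = 2·(13/2, 5/2)−(5, 3)]
   so A = (8, 2)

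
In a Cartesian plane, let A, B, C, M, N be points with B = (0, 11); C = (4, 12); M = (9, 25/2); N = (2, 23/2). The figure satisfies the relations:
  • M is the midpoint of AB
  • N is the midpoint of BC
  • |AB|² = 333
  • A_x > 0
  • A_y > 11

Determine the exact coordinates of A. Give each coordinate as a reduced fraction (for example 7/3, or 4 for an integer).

A = (18, 14)

1. A_x = 18  [A = 2·M−B = 2·(9, 25/2)−(0, 11)]
2. A_y = 14  [A = 2·M−B = 2·(9, 25/2)−(0, 11)]
   so A = (18, 14)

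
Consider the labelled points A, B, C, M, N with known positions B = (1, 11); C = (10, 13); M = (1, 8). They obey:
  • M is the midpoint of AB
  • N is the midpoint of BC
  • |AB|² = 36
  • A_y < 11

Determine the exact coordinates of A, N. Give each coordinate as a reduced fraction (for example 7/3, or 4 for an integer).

1. A_x = 1  [A = 2·M−B = 2·(1, 8)−(1, 11)]
2. A_y = 5  [A = 2·M−B = 2·(1, 8)−(1, 11)]
   so A = (1, 5)
3. N_x = 11/2  [2·N = B+C = (1, 11)+(10, 13)]
4. N_y = 12  [2·N = B+C = (1, 11)+(10, 13)]
   so N = (11/2, 12)

A = (1, 5)
N = (11/2, 12)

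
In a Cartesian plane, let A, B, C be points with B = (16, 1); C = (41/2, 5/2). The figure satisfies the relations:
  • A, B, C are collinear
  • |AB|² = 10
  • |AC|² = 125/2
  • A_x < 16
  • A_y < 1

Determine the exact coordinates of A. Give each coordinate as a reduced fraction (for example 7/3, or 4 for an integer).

1. A_x = 13  [[A, B, C are collinear ⇒ -3/2x+9/2y+39/2=0] ∩ [|A−(16, 1)|²=10]]
2. A_y = 0  [[A, B, C are collinear ⇒ -3/2x+9/2y+39/2=0] ∩ [|A−(16, 1)|²=10]]
   so A = (13, 0)

A = (13, 0)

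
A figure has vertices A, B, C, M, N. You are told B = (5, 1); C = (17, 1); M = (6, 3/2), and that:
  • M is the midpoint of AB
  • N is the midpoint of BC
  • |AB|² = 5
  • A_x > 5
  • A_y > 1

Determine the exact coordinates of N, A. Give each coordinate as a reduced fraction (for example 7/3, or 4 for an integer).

1. A_x = 7  [A = 2·M−B = 2·(6, 3/2)−(5, 1)]
2. A_y = 2  [A = 2·M−B = 2·(6, 3/2)−(5, 1)]
   so A = (7, 2)
3. N_x = 11  [2·N = B+C = (5, 1)+(17, 1)]
4. N_y = 1  [2·N = B+C = (5, 1)+(17, 1)]
   so N = (11, 1)

N = (11, 1)
A = (7, 2)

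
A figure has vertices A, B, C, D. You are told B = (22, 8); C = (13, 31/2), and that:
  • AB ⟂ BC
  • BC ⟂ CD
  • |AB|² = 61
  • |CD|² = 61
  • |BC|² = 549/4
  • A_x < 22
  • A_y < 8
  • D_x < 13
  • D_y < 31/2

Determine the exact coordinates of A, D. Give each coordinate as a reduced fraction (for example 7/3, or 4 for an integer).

A = (17, 2)
D = (8, 19/2)

1. A_x = 17  [[AB ⟂ BC ⇒ 9x-15/2y-138=0] ∩ [|A−(22, 8)|²=61]]
2. A_y = 2  [[AB ⟂ BC ⇒ 9x-15/2y-138=0] ∩ [|A−(22, 8)|²=61]]
   so A = (17, 2)
3. D_x = 8  [[BC ⟂ CD ⇒ -9x+15/2y+3/4=0] ∩ [|D−(13, 31/2)|²=61]]
4. D_y = 19/2  [[BC ⟂ CD ⇒ -9x+15/2y+3/4=0] ∩ [|D−(13, 31/2)|²=61]]
   so D = (8, 19/2)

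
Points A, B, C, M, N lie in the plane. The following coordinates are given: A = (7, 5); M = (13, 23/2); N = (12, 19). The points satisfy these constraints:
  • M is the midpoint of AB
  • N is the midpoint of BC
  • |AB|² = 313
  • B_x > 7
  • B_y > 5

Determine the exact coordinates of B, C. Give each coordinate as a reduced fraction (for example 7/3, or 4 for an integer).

B = (19, 18)
C = (5, 20)

1. B_x = 19  [B = 2·M−A = 2·(13, 23/2)−(7, 5)]
2. B_y = 18  [B = 2·M−A = 2·(13, 23/2)−(7, 5)]
   so B = (19, 18)
3. C_x = 5  [C = 2·N−B = 2·(12, 19)−(19, 18)]
4. C_y = 20  [C = 2·N−B = 2·(12, 19)−(19, 18)]
   so C = (5, 20)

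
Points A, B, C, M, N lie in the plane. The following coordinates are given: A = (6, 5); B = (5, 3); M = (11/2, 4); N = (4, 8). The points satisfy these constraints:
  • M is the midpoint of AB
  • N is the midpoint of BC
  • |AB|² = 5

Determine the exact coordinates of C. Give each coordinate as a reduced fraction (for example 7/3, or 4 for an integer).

1. C_x = 3  [C = 2·N−B = 2·(4, 8)−(5, 3)]
2. C_y = 13  [C = 2·N−B = 2·(4, 8)−(5, 3)]
   so C = (3, 13)

C = (3, 13)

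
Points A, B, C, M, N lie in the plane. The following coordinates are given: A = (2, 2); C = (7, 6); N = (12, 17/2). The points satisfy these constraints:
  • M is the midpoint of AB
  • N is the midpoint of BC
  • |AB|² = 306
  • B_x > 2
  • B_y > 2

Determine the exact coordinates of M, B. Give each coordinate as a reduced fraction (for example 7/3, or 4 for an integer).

1. B_x = 17  [B = 2·N−C = 2·(12, 17/2)−(7, 6)]
2. B_y = 11  [B = 2·N−C = 2·(12, 17/2)−(7, 6)]
   so B = (17, 11)
3. M_x = 19/2  [2·M = A+B = (2, 2)+(17, 11)]
4. M_y = 13/2  [2·M = A+B = (2, 2)+(17, 11)]
   so M = (19/2, 13/2)

M = (19/2, 13/2)
B = (17, 11)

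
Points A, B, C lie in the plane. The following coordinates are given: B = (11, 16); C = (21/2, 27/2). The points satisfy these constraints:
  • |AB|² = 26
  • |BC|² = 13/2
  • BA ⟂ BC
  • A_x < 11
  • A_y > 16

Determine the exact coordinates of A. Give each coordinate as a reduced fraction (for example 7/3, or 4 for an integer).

1. A_x = 6  [[BA ⟂ BC ⇒ -1/2x-5/2y+91/2=0] ∩ [|A−(11, 16)|²=26]]
2. A_y = 17  [[BA ⟂ BC ⇒ -1/2x-5/2y+91/2=0] ∩ [|A−(11, 16)|²=26]]
   so A = (6, 17)

A = (6, 17)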